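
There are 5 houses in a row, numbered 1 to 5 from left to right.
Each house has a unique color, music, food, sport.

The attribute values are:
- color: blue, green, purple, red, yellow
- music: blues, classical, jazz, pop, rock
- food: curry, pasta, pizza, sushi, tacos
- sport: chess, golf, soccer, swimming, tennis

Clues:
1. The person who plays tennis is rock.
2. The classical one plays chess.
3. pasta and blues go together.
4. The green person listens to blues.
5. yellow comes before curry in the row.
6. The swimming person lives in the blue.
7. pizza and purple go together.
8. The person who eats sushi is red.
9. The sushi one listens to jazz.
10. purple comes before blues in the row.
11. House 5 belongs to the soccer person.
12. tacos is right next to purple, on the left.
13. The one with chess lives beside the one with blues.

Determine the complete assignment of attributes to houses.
Solution:

House | Color | Music | Food | Sport
------------------------------------
  1   | yellow | rock | tacos | tennis
  2   | purple | classical | pizza | chess
  3   | green | blues | pasta | golf
  4   | blue | pop | curry | swimming
  5   | red | jazz | sushi | soccer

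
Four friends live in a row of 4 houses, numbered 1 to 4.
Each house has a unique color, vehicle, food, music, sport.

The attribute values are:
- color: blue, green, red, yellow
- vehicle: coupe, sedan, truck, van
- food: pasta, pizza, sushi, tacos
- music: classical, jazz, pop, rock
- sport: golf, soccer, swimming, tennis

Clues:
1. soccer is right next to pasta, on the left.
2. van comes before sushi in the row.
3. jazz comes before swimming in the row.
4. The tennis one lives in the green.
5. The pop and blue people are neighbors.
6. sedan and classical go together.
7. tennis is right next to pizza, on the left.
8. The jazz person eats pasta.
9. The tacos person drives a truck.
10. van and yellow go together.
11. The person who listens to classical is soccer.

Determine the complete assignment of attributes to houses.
Solution:

House | Color | Vehicle | Food | Music | Sport
----------------------------------------------
  1   | green | truck | tacos | pop | tennis
  2   | blue | sedan | pizza | classical | soccer
  3   | yellow | van | pasta | jazz | golf
  4   | red | coupe | sushi | rock | swimming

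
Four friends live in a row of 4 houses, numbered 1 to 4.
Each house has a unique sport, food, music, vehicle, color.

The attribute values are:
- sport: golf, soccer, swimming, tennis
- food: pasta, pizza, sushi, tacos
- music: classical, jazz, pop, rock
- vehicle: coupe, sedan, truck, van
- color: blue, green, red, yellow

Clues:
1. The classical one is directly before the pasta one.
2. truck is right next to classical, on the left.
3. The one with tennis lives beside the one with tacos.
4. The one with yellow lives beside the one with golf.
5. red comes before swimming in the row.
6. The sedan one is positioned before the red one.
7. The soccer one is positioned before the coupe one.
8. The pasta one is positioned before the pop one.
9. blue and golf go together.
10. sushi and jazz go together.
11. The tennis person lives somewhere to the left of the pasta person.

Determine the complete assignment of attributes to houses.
Solution:

House | Sport | Food | Music | Vehicle | Color
----------------------------------------------
  1   | tennis | sushi | jazz | truck | yellow
  2   | golf | tacos | classical | sedan | blue
  3   | soccer | pasta | rock | van | red
  4   | swimming | pizza | pop | coupe | green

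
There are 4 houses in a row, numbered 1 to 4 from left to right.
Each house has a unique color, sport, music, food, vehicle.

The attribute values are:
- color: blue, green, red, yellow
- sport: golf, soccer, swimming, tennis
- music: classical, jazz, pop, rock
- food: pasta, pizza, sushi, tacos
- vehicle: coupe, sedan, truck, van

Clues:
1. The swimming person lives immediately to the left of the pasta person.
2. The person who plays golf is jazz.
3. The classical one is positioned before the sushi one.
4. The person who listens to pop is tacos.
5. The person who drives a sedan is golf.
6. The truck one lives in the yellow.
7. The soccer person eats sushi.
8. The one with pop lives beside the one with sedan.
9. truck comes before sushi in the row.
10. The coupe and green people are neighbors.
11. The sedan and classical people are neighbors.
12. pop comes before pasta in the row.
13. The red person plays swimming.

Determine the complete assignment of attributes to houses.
Solution:

House | Color | Sport | Music | Food | Vehicle
----------------------------------------------
  1   | red | swimming | pop | tacos | coupe
  2   | green | golf | jazz | pasta | sedan
  3   | yellow | tennis | classical | pizza | truck
  4   | blue | soccer | rock | sushi | van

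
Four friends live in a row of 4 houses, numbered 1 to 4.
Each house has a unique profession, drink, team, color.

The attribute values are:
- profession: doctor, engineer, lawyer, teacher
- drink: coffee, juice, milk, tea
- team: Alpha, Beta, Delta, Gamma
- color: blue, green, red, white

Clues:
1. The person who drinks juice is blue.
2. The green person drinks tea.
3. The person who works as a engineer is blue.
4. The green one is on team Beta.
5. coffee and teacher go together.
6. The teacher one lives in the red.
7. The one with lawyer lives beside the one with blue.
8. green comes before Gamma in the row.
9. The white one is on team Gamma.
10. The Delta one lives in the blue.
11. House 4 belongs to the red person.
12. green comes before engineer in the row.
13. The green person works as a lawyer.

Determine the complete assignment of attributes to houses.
Solution:

House | Profession | Drink | Team | Color
-----------------------------------------
  1   | lawyer | tea | Beta | green
  2   | engineer | juice | Delta | blue
  3   | doctor | milk | Gamma | white
  4   | teacher | coffee | Alpha | red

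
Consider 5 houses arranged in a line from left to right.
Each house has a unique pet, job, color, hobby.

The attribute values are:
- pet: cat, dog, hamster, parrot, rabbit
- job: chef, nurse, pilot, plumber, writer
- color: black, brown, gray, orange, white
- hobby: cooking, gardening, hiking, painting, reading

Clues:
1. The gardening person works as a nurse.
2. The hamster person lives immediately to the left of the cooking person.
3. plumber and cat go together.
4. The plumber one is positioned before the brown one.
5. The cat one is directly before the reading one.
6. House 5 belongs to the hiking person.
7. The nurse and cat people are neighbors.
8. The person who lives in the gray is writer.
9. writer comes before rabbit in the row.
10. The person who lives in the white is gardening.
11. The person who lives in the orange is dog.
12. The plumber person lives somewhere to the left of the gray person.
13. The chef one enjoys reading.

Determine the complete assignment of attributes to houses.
Solution:

House | Pet | Job | Color | Hobby
---------------------------------
  1   | hamster | nurse | white | gardening
  2   | cat | plumber | black | cooking
  3   | dog | chef | orange | reading
  4   | parrot | writer | gray | painting
  5   | rabbit | pilot | brown | hiking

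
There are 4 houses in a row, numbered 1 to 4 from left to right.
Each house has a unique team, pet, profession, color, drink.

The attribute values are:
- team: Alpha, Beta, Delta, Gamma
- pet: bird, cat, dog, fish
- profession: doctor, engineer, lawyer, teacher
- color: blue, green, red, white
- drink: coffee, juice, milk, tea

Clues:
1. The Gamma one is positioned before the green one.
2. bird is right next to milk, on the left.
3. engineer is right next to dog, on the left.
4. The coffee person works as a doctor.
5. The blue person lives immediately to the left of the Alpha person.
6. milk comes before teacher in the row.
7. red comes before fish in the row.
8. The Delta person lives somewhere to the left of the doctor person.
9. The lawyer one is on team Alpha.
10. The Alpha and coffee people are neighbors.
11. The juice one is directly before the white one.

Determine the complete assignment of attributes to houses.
Solution:

House | Team | Pet | Profession | Color | Drink
-----------------------------------------------
  1   | Delta | bird | engineer | blue | juice
  2   | Alpha | dog | lawyer | white | milk
  3   | Gamma | cat | doctor | red | coffee
  4   | Beta | fish | teacher | green | tea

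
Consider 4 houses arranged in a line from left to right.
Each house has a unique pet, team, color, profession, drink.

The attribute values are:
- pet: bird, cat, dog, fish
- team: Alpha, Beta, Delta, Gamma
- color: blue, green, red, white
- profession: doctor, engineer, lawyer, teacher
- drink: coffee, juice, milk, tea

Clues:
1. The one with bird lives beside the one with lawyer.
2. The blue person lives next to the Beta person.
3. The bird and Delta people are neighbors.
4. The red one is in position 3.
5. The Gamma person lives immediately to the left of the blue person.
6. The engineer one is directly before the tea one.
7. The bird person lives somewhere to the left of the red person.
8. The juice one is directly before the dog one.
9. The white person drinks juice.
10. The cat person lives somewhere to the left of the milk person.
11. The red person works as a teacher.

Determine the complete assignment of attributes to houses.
Solution:

House | Pet | Team | Color | Profession | Drink
-----------------------------------------------
  1   | bird | Gamma | white | engineer | juice
  2   | dog | Delta | blue | lawyer | tea
  3   | cat | Beta | red | teacher | coffee
  4   | fish | Alpha | green | doctor | milk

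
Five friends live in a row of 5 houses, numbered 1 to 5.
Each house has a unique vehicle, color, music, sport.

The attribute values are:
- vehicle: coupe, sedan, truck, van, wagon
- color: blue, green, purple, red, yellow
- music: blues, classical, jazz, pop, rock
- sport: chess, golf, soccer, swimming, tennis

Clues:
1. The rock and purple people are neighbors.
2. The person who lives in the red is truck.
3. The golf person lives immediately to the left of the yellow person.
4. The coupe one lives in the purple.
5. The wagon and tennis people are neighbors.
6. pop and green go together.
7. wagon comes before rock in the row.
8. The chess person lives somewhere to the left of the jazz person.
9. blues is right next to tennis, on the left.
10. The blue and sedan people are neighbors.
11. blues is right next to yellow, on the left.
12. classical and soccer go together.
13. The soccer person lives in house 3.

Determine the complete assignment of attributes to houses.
Solution:

House | Vehicle | Color | Music | Sport
---------------------------------------
  1   | wagon | blue | blues | golf
  2   | sedan | yellow | rock | tennis
  3   | coupe | purple | classical | soccer
  4   | van | green | pop | chess
  5   | truck | red | jazz | swimming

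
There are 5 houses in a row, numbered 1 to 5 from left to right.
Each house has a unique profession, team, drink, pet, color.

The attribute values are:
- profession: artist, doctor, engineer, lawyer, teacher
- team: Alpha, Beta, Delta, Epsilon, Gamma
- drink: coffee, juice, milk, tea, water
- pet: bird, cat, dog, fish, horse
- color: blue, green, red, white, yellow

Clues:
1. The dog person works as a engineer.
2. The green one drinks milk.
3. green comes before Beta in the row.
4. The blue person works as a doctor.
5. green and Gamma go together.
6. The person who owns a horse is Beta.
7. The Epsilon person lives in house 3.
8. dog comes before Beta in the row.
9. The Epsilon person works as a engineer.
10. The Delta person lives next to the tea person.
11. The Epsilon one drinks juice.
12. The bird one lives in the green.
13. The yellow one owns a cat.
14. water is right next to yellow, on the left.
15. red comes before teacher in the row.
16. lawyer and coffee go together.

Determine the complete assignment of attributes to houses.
Solution:

House | Profession | Team | Drink | Pet | Color
-----------------------------------------------
  1   | doctor | Delta | water | fish | blue
  2   | artist | Alpha | tea | cat | yellow
  3   | engineer | Epsilon | juice | dog | red
  4   | teacher | Gamma | milk | bird | green
  5   | lawyer | Beta | coffee | horse | white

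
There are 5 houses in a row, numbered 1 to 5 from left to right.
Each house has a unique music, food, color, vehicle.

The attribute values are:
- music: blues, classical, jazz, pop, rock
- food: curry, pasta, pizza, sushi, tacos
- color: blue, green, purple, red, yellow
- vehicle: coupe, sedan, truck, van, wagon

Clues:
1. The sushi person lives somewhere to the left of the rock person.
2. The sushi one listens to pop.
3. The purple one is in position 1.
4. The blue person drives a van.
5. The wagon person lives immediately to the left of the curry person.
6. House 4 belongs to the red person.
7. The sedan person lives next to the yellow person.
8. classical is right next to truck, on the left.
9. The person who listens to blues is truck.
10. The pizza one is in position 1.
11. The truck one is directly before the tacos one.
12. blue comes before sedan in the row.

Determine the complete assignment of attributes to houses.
Solution:

House | Music | Food | Color | Vehicle
--------------------------------------
  1   | classical | pizza | purple | wagon
  2   | blues | curry | green | truck
  3   | jazz | tacos | blue | van
  4   | pop | sushi | red | sedan
  5   | rock | pasta | yellow | coupe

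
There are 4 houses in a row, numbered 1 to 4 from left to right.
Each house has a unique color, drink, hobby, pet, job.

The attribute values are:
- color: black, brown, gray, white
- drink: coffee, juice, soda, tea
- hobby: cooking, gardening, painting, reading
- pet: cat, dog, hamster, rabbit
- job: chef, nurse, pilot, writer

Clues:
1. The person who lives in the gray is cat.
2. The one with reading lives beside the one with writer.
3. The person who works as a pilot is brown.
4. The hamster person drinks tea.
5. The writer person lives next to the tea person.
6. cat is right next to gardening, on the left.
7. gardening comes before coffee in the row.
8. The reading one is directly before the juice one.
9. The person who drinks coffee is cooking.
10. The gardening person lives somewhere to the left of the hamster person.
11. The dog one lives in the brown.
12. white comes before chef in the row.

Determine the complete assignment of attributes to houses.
Solution:

House | Color | Drink | Hobby | Pet | Job
-----------------------------------------
  1   | gray | soda | reading | cat | nurse
  2   | white | juice | gardening | rabbit | writer
  3   | black | tea | painting | hamster | chef
  4   | brown | coffee | cooking | dog | pilot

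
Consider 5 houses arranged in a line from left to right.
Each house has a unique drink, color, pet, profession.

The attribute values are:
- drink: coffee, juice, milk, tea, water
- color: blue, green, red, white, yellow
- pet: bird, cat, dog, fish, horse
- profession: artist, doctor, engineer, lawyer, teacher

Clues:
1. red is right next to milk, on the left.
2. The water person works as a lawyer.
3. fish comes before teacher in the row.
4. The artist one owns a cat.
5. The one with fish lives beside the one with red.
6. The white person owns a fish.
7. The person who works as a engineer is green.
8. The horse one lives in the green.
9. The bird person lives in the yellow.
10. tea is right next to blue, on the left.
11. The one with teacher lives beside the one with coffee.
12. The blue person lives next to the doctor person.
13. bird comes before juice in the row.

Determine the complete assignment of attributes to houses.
Solution:

House | Drink | Color | Pet | Profession
----------------------------------------
  1   | water | white | fish | lawyer
  2   | tea | red | cat | artist
  3   | milk | blue | dog | teacher
  4   | coffee | yellow | bird | doctor
  5   | juice | green | horse | engineer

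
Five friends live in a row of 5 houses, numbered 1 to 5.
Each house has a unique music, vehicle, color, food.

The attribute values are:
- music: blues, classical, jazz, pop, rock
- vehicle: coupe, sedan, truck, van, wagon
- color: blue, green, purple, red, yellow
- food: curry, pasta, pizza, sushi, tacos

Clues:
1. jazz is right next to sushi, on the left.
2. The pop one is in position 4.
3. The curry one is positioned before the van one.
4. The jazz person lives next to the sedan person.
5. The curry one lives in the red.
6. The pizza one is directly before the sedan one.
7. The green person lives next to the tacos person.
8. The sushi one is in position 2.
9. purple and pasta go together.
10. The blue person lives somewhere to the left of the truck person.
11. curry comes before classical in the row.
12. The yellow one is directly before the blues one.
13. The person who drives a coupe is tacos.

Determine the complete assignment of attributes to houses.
Solution:

House | Music | Vehicle | Color | Food
--------------------------------------
  1   | jazz | wagon | yellow | pizza
  2   | blues | sedan | green | sushi
  3   | rock | coupe | blue | tacos
  4   | pop | truck | red | curry
  5   | classical | van | purple | pasta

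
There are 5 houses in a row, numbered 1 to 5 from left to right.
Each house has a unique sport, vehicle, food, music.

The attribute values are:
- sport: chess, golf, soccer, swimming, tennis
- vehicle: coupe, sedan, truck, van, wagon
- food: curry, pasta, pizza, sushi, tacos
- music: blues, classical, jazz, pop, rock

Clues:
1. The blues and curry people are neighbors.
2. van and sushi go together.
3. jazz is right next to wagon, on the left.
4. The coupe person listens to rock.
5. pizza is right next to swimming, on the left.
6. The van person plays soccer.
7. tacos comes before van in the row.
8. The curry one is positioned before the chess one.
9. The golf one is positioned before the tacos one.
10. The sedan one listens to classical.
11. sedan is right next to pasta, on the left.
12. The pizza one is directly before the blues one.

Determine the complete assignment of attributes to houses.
Solution:

House | Sport | Vehicle | Food | Music
--------------------------------------
  1   | golf | truck | pizza | jazz
  2   | swimming | wagon | tacos | blues
  3   | tennis | sedan | curry | classical
  4   | chess | coupe | pasta | rock
  5   | soccer | van | sushi | pop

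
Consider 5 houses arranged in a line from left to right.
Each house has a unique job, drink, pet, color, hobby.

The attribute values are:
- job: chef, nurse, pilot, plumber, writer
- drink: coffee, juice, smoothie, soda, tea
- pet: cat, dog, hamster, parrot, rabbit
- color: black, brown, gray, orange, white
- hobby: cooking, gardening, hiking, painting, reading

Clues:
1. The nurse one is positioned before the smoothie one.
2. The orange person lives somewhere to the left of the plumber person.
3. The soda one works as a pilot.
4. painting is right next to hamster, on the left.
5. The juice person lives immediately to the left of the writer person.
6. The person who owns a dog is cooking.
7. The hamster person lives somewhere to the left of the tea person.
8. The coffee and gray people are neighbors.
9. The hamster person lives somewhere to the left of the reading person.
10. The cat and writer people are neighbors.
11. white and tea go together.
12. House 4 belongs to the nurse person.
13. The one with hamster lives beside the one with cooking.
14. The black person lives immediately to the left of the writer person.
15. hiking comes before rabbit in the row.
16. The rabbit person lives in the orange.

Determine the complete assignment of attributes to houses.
Solution:

House | Job | Drink | Pet | Color | Hobby
-----------------------------------------
  1   | chef | juice | cat | black | hiking
  2   | writer | coffee | rabbit | orange | painting
  3   | pilot | soda | hamster | gray | gardening
  4   | nurse | tea | dog | white | cooking
  5   | plumber | smoothie | parrot | brown | reading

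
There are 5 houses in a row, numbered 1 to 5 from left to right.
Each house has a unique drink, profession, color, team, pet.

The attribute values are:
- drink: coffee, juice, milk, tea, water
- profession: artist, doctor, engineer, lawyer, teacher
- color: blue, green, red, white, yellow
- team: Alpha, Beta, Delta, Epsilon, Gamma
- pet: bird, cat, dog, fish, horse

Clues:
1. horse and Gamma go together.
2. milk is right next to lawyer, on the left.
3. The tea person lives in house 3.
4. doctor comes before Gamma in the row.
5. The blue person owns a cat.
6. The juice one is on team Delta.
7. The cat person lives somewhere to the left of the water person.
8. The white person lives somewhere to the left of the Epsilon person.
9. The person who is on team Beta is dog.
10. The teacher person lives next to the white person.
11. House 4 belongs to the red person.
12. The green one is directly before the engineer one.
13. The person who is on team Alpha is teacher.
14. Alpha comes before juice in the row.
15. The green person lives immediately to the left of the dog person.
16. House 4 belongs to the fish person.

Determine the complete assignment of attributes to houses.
Solution:

House | Drink | Profession | Color | Team | Pet
-----------------------------------------------
  1   | coffee | teacher | green | Alpha | bird
  2   | milk | engineer | white | Beta | dog
  3   | tea | lawyer | blue | Epsilon | cat
  4   | juice | doctor | red | Delta | fish
  5   | water | artist | yellow | Gamma | horse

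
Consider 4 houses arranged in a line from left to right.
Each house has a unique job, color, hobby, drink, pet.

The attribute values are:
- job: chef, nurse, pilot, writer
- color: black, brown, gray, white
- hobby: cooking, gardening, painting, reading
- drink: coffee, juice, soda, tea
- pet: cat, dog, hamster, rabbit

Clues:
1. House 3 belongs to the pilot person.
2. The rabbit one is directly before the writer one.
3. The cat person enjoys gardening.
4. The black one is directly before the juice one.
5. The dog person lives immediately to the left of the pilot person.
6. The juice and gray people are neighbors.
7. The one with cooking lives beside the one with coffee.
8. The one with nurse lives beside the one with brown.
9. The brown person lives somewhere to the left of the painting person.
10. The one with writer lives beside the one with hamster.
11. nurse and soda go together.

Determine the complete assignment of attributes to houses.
Solution:

House | Job | Color | Hobby | Drink | Pet
-----------------------------------------
  1   | nurse | black | reading | soda | rabbit
  2   | writer | brown | cooking | juice | dog
  3   | pilot | gray | painting | coffee | hamster
  4   | chef | white | gardening | tea | cat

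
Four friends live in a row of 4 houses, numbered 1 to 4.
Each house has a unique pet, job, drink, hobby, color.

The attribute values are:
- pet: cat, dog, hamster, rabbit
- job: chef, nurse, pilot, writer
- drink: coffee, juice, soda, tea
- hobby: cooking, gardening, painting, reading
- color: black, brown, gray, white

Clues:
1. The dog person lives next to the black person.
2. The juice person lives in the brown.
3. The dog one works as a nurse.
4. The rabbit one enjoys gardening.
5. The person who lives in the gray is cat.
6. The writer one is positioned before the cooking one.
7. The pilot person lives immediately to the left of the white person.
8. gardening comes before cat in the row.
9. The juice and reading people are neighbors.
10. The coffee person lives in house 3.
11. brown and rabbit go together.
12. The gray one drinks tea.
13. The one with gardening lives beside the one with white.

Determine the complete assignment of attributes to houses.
Solution:

House | Pet | Job | Drink | Hobby | Color
-----------------------------------------
  1   | rabbit | pilot | juice | gardening | brown
  2   | dog | nurse | soda | reading | white
  3   | hamster | writer | coffee | painting | black
  4   | cat | chef | tea | cooking | gray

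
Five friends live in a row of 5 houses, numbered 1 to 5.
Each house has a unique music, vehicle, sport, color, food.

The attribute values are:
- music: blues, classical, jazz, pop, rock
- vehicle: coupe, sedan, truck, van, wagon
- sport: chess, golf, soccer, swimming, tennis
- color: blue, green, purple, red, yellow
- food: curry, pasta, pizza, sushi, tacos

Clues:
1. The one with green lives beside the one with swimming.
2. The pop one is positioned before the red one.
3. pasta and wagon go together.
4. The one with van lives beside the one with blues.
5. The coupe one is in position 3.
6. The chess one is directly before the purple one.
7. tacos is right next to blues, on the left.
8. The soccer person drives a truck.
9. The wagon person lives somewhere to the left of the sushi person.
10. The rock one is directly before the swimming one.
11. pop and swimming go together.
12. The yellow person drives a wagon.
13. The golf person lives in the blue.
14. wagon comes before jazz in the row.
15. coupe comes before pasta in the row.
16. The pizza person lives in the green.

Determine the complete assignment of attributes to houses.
Solution:

House | Music | Vehicle | Sport | Color | Food
----------------------------------------------
  1   | rock | sedan | chess | green | pizza
  2   | pop | van | swimming | purple | tacos
  3   | blues | coupe | golf | blue | curry
  4   | classical | wagon | tennis | yellow | pasta
  5   | jazz | truck | soccer | red | sushi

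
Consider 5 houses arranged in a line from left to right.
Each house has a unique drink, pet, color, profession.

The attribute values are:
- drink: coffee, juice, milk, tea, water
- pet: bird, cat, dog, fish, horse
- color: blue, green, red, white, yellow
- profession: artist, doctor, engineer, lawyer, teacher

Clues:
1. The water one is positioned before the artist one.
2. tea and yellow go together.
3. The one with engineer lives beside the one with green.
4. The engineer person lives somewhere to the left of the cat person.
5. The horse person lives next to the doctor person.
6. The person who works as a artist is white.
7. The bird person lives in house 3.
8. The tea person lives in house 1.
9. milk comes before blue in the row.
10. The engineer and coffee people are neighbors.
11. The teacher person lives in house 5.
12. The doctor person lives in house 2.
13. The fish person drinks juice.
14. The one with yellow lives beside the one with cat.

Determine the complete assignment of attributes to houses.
Solution:

House | Drink | Pet | Color | Profession
----------------------------------------
  1   | tea | horse | yellow | engineer
  2   | coffee | cat | green | doctor
  3   | water | bird | red | lawyer
  4   | milk | dog | white | artist
  5   | juice | fish | blue | teacher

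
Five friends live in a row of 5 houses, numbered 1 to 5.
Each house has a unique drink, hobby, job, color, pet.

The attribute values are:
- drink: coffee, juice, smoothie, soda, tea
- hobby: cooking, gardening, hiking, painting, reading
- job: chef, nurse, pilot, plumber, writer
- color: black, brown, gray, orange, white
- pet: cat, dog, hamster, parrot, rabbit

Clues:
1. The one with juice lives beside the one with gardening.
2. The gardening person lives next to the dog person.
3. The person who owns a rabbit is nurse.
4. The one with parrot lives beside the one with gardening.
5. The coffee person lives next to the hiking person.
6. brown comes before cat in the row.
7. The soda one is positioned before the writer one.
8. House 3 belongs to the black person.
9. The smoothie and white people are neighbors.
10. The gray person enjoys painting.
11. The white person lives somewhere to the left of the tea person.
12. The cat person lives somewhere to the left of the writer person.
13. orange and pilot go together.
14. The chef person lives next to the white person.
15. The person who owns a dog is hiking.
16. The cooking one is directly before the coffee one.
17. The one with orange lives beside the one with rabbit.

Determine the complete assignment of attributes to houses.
Solution:

House | Drink | Hobby | Job | Color | Pet
-----------------------------------------
  1   | juice | cooking | pilot | orange | parrot
  2   | coffee | gardening | nurse | brown | rabbit
  3   | smoothie | hiking | chef | black | dog
  4   | soda | reading | plumber | white | cat
  5   | tea | painting | writer | gray | hamster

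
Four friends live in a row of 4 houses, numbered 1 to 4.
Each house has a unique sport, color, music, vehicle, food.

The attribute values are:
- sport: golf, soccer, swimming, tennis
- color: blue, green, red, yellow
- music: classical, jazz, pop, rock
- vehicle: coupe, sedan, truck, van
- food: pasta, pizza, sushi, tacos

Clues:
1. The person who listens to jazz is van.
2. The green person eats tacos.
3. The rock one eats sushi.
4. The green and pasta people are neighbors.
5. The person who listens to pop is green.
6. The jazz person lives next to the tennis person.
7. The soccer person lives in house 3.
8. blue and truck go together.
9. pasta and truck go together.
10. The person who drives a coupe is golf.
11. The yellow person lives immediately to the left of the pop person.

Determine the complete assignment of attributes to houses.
Solution:

House | Sport | Color | Music | Vehicle | Food
----------------------------------------------
  1   | swimming | yellow | jazz | van | pizza
  2   | tennis | green | pop | sedan | tacos
  3   | soccer | blue | classical | truck | pasta
  4   | golf | red | rock | coupe | sushi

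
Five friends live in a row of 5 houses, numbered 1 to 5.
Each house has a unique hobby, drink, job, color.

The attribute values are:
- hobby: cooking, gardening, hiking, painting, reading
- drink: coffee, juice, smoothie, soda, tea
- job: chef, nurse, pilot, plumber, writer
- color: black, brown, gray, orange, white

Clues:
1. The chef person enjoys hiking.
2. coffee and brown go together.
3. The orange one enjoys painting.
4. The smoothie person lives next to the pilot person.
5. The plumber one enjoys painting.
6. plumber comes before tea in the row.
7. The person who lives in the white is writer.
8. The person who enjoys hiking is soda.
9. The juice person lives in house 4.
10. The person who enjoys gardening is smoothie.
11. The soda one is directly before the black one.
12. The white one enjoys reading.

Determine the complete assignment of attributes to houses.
Solution:

House | Hobby | Drink | Job | Color
-----------------------------------
  1   | hiking | soda | chef | gray
  2   | gardening | smoothie | nurse | black
  3   | cooking | coffee | pilot | brown
  4   | painting | juice | plumber | orange
  5   | reading | tea | writer | white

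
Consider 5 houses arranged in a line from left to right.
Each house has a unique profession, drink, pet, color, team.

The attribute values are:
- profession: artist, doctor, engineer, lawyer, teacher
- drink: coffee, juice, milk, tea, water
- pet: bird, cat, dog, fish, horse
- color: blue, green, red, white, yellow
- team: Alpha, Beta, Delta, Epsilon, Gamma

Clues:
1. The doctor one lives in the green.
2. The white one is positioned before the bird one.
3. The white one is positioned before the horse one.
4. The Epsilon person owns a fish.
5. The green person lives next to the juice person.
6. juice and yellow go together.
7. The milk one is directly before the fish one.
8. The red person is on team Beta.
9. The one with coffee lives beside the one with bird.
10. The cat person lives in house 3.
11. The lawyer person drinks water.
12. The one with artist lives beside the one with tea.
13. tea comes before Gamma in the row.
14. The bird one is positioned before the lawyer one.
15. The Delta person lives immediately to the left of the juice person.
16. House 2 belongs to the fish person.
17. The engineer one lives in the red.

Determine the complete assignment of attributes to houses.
Solution:

House | Profession | Drink | Pet | Color | Team
-----------------------------------------------
  1   | doctor | milk | dog | green | Delta
  2   | teacher | juice | fish | yellow | Epsilon
  3   | artist | coffee | cat | white | Alpha
  4   | engineer | tea | bird | red | Beta
  5   | lawyer | water | horse | blue | Gamma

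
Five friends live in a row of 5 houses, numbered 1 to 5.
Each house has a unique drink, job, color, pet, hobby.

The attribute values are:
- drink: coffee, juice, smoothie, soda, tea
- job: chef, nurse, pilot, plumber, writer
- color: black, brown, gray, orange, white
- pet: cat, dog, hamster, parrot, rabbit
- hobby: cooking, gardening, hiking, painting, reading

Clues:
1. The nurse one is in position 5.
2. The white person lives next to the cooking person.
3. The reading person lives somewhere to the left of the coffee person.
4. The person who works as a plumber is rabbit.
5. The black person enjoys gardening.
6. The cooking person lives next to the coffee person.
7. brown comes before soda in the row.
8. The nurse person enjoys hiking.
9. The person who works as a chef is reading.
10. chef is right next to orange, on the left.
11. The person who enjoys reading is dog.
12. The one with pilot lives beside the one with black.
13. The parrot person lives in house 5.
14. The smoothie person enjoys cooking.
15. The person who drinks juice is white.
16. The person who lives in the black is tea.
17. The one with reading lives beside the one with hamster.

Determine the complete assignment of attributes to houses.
Solution:

House | Drink | Job | Color | Pet | Hobby
-----------------------------------------
  1   | juice | chef | white | dog | reading
  2   | smoothie | writer | orange | hamster | cooking
  3   | coffee | pilot | brown | cat | painting
  4   | tea | plumber | black | rabbit | gardening
  5   | soda | nurse | gray | parrot | hiking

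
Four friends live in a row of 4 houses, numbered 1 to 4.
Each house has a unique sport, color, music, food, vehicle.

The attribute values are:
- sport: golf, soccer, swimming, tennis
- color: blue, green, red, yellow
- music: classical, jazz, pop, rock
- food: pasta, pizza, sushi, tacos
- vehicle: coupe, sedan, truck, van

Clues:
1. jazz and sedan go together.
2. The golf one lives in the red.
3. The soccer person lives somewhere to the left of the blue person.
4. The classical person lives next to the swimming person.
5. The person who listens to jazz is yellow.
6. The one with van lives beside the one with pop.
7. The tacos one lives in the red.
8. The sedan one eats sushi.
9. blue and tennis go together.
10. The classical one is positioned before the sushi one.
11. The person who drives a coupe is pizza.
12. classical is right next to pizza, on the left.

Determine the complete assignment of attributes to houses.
Solution:

House | Sport | Color | Music | Food | Vehicle
----------------------------------------------
  1   | golf | red | classical | tacos | van
  2   | swimming | green | pop | pizza | coupe
  3   | soccer | yellow | jazz | sushi | sedan
  4   | tennis | blue | rock | pasta | truck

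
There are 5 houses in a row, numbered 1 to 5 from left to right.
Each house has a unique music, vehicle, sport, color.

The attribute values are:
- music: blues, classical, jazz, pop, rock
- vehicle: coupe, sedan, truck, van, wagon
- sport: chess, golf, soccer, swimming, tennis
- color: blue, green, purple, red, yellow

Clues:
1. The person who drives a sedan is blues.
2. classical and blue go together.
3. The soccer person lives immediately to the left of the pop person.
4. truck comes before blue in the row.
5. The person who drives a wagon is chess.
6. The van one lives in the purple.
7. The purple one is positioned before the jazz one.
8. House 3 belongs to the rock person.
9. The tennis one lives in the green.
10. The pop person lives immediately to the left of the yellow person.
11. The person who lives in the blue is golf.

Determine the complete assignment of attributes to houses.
Solution:

House | Music | Vehicle | Sport | Color
---------------------------------------
  1   | blues | sedan | soccer | red
  2   | pop | van | swimming | purple
  3   | rock | wagon | chess | yellow
  4   | jazz | truck | tennis | green
  5   | classical | coupe | golf | blue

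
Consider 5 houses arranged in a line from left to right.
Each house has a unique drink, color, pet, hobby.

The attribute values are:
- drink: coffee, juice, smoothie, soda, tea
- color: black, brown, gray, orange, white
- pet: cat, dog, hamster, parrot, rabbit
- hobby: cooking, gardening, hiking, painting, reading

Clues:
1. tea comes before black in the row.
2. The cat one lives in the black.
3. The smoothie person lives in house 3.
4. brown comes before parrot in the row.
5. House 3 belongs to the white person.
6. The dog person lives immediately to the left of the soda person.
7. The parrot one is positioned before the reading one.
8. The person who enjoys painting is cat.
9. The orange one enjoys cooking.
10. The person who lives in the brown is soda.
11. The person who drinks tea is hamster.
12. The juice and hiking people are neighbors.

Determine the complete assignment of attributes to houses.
Solution:

House | Drink | Color | Pet | Hobby
-----------------------------------
  1   | juice | orange | dog | cooking
  2   | soda | brown | rabbit | hiking
  3   | smoothie | white | parrot | gardening
  4   | tea | gray | hamster | reading
  5   | coffee | black | cat | painting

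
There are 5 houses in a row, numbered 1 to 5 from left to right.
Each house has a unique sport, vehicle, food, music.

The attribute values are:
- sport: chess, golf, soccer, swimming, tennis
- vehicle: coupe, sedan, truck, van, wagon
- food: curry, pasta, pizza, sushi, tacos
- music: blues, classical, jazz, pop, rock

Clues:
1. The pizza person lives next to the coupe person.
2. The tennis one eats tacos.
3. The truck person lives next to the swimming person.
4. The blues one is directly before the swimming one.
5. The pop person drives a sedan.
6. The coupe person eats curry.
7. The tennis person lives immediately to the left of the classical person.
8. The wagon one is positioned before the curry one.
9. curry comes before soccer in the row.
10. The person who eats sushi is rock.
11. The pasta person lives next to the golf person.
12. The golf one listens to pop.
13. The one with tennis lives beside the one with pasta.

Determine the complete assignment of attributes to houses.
Solution:

House | Sport | Vehicle | Food | Music
--------------------------------------
  1   | tennis | truck | tacos | blues
  2   | swimming | wagon | pasta | classical
  3   | golf | sedan | pizza | pop
  4   | chess | coupe | curry | jazz
  5   | soccer | van | sushi | rock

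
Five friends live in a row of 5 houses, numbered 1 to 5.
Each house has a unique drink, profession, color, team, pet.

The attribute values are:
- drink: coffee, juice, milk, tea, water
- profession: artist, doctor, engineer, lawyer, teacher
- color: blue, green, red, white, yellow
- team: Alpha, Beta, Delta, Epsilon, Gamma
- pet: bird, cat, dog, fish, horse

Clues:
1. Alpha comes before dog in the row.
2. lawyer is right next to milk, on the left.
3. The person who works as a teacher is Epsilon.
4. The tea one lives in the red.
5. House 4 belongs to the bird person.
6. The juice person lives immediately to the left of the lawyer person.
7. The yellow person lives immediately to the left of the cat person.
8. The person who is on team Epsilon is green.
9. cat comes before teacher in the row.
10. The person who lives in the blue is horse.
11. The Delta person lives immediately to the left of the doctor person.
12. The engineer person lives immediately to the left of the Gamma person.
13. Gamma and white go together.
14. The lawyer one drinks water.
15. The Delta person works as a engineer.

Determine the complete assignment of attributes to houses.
Solution:

House | Drink | Profession | Color | Team | Pet
-----------------------------------------------
  1   | coffee | engineer | yellow | Delta | fish
  2   | juice | doctor | white | Gamma | cat
  3   | water | lawyer | blue | Alpha | horse
  4   | milk | teacher | green | Epsilon | bird
  5   | tea | artist | red | Beta | dog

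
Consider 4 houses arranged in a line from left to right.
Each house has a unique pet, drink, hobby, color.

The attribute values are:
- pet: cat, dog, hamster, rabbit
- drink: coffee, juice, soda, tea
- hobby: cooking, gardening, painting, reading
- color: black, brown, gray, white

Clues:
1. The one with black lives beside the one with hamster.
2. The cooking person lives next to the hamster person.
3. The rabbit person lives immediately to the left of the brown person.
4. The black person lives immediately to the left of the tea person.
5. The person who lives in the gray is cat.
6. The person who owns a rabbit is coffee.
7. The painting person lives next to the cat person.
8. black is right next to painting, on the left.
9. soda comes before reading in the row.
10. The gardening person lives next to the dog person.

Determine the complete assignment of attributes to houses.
Solution:

House | Pet | Drink | Hobby | Color
-----------------------------------
  1   | rabbit | coffee | cooking | black
  2   | hamster | tea | painting | brown
  3   | cat | soda | gardening | gray
  4   | dog | juice | reading | white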